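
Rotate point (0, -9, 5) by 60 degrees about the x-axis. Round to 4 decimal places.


x' = 0
y' = -9*cos(60) - 5*sin(60) = -8.8301
z' = -9*sin(60) + 5*cos(60) = -5.2942

(0, -8.8301, -5.2942)


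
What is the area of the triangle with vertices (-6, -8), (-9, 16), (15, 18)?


Area = |x1(y2-y3) + x2(y3-y1) + x3(y1-y2)| / 2
= |-6*(16-18) + -9*(18--8) + 15*(-8-16)| / 2
= 291

291


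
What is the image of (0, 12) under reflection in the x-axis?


Reflection across x-axis: (x, y) -> (x, -y)
(0, 12) -> (0, -12)

(0, -12)


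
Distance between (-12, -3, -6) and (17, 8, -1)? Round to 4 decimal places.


d = sqrt((17--12)^2 + (8--3)^2 + (-1--6)^2) = 31.4166

31.4166


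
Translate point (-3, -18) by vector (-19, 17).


Translation: (x+dx, y+dy) = (-3+-19, -18+17) = (-22, -1)

(-22, -1)


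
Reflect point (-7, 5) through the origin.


Reflection through origin: (x, y) -> (-x, -y)
(-7, 5) -> (7, -5)

(7, -5)


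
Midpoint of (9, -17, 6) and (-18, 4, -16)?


Midpoint = ((9+-18)/2, (-17+4)/2, (6+-16)/2) = (-4.5, -6.5, -5)

(-4.5, -6.5, -5)


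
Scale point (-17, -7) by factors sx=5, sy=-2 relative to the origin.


Scaling: (x*sx, y*sy) = (-17*5, -7*-2) = (-85, 14)

(-85, 14)


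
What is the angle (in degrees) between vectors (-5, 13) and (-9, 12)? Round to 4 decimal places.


dot = -5*-9 + 13*12 = 201
|u| = 13.9284, |v| = 15
cos(angle) = 0.9621
angle = 15.8324 degrees

15.8324 degrees


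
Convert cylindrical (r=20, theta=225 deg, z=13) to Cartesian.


x = 20 * cos(225) = -14.1421
y = 20 * sin(225) = -14.1421
z = 13

(-14.1421, -14.1421, 13)


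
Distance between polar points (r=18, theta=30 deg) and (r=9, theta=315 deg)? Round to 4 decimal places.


d = sqrt(r1^2 + r2^2 - 2*r1*r2*cos(t2-t1))
d = sqrt(18^2 + 9^2 - 2*18*9*cos(315-30)) = 17.9205

17.9205


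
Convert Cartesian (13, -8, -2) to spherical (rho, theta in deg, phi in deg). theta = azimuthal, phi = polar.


rho = sqrt(13^2 + (-8)^2 + (-2)^2) = 15.3948
theta = atan2(-8, 13) = 328.3925 deg
phi = acos(-2/15.3948) = 97.4646 deg

rho = 15.3948, theta = 328.3925 deg, phi = 97.4646 deg


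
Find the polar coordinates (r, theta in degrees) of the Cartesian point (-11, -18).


r = sqrt((-11)^2 + (-18)^2) = 21.095
theta = atan2(-18, -11) = 238.5704 degrees

r = 21.095, theta = 238.5704 degrees


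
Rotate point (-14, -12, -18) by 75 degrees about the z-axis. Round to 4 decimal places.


x' = -14*cos(75) - -12*sin(75) = 7.9676
y' = -14*sin(75) + -12*cos(75) = -16.6288
z' = -18

(7.9676, -16.6288, -18)


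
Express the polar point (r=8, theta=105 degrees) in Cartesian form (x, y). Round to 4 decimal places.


x = 8 * cos(105) = -2.0706
y = 8 * sin(105) = 7.7274

(-2.0706, 7.7274)


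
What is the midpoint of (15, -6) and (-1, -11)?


Midpoint = ((15+-1)/2, (-6+-11)/2) = (7, -8.5)

(7, -8.5)


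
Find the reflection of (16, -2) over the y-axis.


Reflection across y-axis: (x, y) -> (-x, y)
(16, -2) -> (-16, -2)

(-16, -2)


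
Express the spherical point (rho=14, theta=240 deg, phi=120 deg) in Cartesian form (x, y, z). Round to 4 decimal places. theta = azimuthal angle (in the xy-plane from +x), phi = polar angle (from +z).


x = 14 * sin(120) * cos(240) = -6.0622
y = 14 * sin(120) * sin(240) = -10.5
z = 14 * cos(120) = -7

(-6.0622, -10.5, -7)


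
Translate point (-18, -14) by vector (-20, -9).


Translation: (x+dx, y+dy) = (-18+-20, -14+-9) = (-38, -23)

(-38, -23)


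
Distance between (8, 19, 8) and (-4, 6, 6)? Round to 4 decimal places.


d = sqrt((-4-8)^2 + (6-19)^2 + (6-8)^2) = 17.8045

17.8045


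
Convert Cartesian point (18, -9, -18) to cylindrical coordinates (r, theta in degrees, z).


r = sqrt(18^2 + (-9)^2) = 20.1246
theta = atan2(-9, 18) = 333.4349 deg
z = -18

r = 20.1246, theta = 333.4349 deg, z = -18


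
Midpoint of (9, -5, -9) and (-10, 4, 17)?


Midpoint = ((9+-10)/2, (-5+4)/2, (-9+17)/2) = (-0.5, -0.5, 4)

(-0.5, -0.5, 4)


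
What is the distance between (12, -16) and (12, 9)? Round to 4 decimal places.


d = sqrt((12-12)^2 + (9--16)^2) = 25

25


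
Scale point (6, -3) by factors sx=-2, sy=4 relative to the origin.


Scaling: (x*sx, y*sy) = (6*-2, -3*4) = (-12, -12)

(-12, -12)


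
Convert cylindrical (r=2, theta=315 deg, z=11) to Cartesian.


x = 2 * cos(315) = 1.4142
y = 2 * sin(315) = -1.4142
z = 11

(1.4142, -1.4142, 11)


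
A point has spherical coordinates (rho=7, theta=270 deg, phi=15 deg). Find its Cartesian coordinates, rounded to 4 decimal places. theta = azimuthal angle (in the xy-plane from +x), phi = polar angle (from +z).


x = 7 * sin(15) * cos(270) = 0
y = 7 * sin(15) * sin(270) = -1.8117
z = 7 * cos(15) = 6.7615

(0, -1.8117, 6.7615)


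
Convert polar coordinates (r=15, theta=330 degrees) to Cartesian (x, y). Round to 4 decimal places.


x = 15 * cos(330) = 12.9904
y = 15 * sin(330) = -7.5

(12.9904, -7.5)


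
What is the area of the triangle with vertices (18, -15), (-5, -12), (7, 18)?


Area = |x1(y2-y3) + x2(y3-y1) + x3(y1-y2)| / 2
= |18*(-12-18) + -5*(18--15) + 7*(-15--12)| / 2
= 363

363


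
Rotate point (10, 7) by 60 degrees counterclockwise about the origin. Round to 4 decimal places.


x' = 10*cos(60) - 7*sin(60) = -1.0622
y' = 10*sin(60) + 7*cos(60) = 12.1603

(-1.0622, 12.1603)


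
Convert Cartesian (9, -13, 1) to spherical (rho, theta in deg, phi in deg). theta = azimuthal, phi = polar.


rho = sqrt(9^2 + (-13)^2 + 1^2) = 15.843
theta = atan2(-13, 9) = 304.6952 deg
phi = acos(1/15.843) = 86.3811 deg

rho = 15.843, theta = 304.6952 deg, phi = 86.3811 deg


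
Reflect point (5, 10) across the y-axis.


Reflection across y-axis: (x, y) -> (-x, y)
(5, 10) -> (-5, 10)

(-5, 10)


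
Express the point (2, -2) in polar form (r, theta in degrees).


r = sqrt(2^2 + (-2)^2) = 2.8284
theta = atan2(-2, 2) = 315 degrees

r = 2.8284, theta = 315 degrees


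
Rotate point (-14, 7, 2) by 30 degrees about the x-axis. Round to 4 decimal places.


x' = -14
y' = 7*cos(30) - 2*sin(30) = 5.0622
z' = 7*sin(30) + 2*cos(30) = 5.2321

(-14, 5.0622, 5.2321)


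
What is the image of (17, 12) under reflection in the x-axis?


Reflection across x-axis: (x, y) -> (x, -y)
(17, 12) -> (17, -12)

(17, -12)


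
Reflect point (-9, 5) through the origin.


Reflection through origin: (x, y) -> (-x, -y)
(-9, 5) -> (9, -5)

(9, -5)


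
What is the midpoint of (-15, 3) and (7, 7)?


Midpoint = ((-15+7)/2, (3+7)/2) = (-4, 5)

(-4, 5)


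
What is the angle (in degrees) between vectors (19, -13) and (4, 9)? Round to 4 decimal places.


dot = 19*4 + -13*9 = -41
|u| = 23.0217, |v| = 9.8489
cos(angle) = -0.1808
angle = 100.4179 degrees

100.4179 degrees


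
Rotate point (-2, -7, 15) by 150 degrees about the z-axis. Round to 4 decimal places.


x' = -2*cos(150) - -7*sin(150) = 5.2321
y' = -2*sin(150) + -7*cos(150) = 5.0622
z' = 15

(5.2321, 5.0622, 15)


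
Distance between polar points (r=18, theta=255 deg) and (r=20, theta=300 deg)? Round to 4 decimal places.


d = sqrt(r1^2 + r2^2 - 2*r1*r2*cos(t2-t1))
d = sqrt(18^2 + 20^2 - 2*18*20*cos(300-255)) = 14.6589

14.6589


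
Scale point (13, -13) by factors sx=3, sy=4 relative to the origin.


Scaling: (x*sx, y*sy) = (13*3, -13*4) = (39, -52)

(39, -52)


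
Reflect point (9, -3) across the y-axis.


Reflection across y-axis: (x, y) -> (-x, y)
(9, -3) -> (-9, -3)

(-9, -3)


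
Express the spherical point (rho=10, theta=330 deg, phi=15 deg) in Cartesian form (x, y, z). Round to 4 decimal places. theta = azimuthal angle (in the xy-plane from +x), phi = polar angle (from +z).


x = 10 * sin(15) * cos(330) = 2.2414
y = 10 * sin(15) * sin(330) = -1.2941
z = 10 * cos(15) = 9.6593

(2.2414, -1.2941, 9.6593)


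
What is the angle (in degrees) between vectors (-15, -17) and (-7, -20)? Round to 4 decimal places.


dot = -15*-7 + -17*-20 = 445
|u| = 22.6716, |v| = 21.1896
cos(angle) = 0.9263
angle = 22.1336 degrees

22.1336 degrees


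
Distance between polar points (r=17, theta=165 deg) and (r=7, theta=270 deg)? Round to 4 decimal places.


d = sqrt(r1^2 + r2^2 - 2*r1*r2*cos(t2-t1))
d = sqrt(17^2 + 7^2 - 2*17*7*cos(270-165)) = 19.99

19.99


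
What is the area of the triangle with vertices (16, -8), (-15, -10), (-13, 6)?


Area = |x1(y2-y3) + x2(y3-y1) + x3(y1-y2)| / 2
= |16*(-10-6) + -15*(6--8) + -13*(-8--10)| / 2
= 246

246


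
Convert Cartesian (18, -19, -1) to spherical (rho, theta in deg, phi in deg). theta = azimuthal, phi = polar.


rho = sqrt(18^2 + (-19)^2 + (-1)^2) = 26.1916
theta = atan2(-19, 18) = 313.4518 deg
phi = acos(-1/26.1916) = 92.1881 deg

rho = 26.1916, theta = 313.4518 deg, phi = 92.1881 deg


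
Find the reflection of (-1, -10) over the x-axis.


Reflection across x-axis: (x, y) -> (x, -y)
(-1, -10) -> (-1, 10)

(-1, 10)


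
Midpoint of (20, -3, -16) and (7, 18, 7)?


Midpoint = ((20+7)/2, (-3+18)/2, (-16+7)/2) = (13.5, 7.5, -4.5)

(13.5, 7.5, -4.5)


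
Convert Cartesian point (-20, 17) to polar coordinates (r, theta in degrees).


r = sqrt((-20)^2 + 17^2) = 26.2488
theta = atan2(17, -20) = 139.6355 degrees

r = 26.2488, theta = 139.6355 degrees


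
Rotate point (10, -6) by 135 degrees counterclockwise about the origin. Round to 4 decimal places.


x' = 10*cos(135) - -6*sin(135) = -2.8284
y' = 10*sin(135) + -6*cos(135) = 11.3137

(-2.8284, 11.3137)


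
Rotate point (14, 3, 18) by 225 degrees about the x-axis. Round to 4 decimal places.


x' = 14
y' = 3*cos(225) - 18*sin(225) = 10.6066
z' = 3*sin(225) + 18*cos(225) = -14.8492

(14, 10.6066, -14.8492)


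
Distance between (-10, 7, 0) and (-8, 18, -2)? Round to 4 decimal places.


d = sqrt((-8--10)^2 + (18-7)^2 + (-2-0)^2) = 11.3578

11.3578


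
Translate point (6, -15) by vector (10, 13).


Translation: (x+dx, y+dy) = (6+10, -15+13) = (16, -2)

(16, -2)


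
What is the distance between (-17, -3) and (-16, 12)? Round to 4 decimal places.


d = sqrt((-16--17)^2 + (12--3)^2) = 15.0333

15.0333


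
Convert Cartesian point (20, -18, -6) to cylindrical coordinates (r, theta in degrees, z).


r = sqrt(20^2 + (-18)^2) = 26.9072
theta = atan2(-18, 20) = 318.0128 deg
z = -6

r = 26.9072, theta = 318.0128 deg, z = -6


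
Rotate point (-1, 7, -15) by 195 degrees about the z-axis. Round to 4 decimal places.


x' = -1*cos(195) - 7*sin(195) = 2.7777
y' = -1*sin(195) + 7*cos(195) = -6.5027
z' = -15

(2.7777, -6.5027, -15)


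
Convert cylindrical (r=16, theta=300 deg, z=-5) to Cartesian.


x = 16 * cos(300) = 8
y = 16 * sin(300) = -13.8564
z = -5

(8, -13.8564, -5)


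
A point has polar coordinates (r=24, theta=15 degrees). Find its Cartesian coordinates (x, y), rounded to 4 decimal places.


x = 24 * cos(15) = 23.1822
y = 24 * sin(15) = 6.2117

(23.1822, 6.2117)


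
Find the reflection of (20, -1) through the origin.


Reflection through origin: (x, y) -> (-x, -y)
(20, -1) -> (-20, 1)

(-20, 1)


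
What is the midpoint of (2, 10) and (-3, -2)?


Midpoint = ((2+-3)/2, (10+-2)/2) = (-0.5, 4)

(-0.5, 4)


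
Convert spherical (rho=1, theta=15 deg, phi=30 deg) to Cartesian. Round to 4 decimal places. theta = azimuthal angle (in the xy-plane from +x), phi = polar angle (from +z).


x = 1 * sin(30) * cos(15) = 0.483
y = 1 * sin(30) * sin(15) = 0.1294
z = 1 * cos(30) = 0.866

(0.483, 0.1294, 0.866)


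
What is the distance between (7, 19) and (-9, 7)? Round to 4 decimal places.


d = sqrt((-9-7)^2 + (7-19)^2) = 20

20


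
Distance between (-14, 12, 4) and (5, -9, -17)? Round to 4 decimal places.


d = sqrt((5--14)^2 + (-9-12)^2 + (-17-4)^2) = 35.2562

35.2562


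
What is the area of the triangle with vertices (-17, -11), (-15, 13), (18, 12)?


Area = |x1(y2-y3) + x2(y3-y1) + x3(y1-y2)| / 2
= |-17*(13-12) + -15*(12--11) + 18*(-11-13)| / 2
= 397

397


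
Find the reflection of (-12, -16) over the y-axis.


Reflection across y-axis: (x, y) -> (-x, y)
(-12, -16) -> (12, -16)

(12, -16)


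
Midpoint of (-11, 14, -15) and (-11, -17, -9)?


Midpoint = ((-11+-11)/2, (14+-17)/2, (-15+-9)/2) = (-11, -1.5, -12)

(-11, -1.5, -12)


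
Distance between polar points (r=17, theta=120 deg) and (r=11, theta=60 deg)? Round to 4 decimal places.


d = sqrt(r1^2 + r2^2 - 2*r1*r2*cos(t2-t1))
d = sqrt(17^2 + 11^2 - 2*17*11*cos(60-120)) = 14.9332

14.9332


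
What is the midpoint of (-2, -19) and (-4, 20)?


Midpoint = ((-2+-4)/2, (-19+20)/2) = (-3, 0.5)

(-3, 0.5)


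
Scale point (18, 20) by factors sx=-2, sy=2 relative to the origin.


Scaling: (x*sx, y*sy) = (18*-2, 20*2) = (-36, 40)

(-36, 40)


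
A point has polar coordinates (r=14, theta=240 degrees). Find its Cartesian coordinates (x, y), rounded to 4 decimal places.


x = 14 * cos(240) = -7
y = 14 * sin(240) = -12.1244

(-7, -12.1244)


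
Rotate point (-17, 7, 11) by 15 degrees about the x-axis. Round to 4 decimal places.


x' = -17
y' = 7*cos(15) - 11*sin(15) = 3.9145
z' = 7*sin(15) + 11*cos(15) = 12.4369

(-17, 3.9145, 12.4369)


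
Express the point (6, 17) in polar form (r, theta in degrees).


r = sqrt(6^2 + 17^2) = 18.0278
theta = atan2(17, 6) = 70.56 degrees

r = 18.0278, theta = 70.56 degrees


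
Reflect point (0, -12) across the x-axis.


Reflection across x-axis: (x, y) -> (x, -y)
(0, -12) -> (0, 12)

(0, 12)


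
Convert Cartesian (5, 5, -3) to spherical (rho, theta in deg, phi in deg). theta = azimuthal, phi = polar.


rho = sqrt(5^2 + 5^2 + (-3)^2) = 7.6811
theta = atan2(5, 5) = 45 deg
phi = acos(-3/7.6811) = 112.9898 deg

rho = 7.6811, theta = 45 deg, phi = 112.9898 deg


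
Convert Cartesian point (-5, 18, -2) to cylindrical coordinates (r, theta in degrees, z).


r = sqrt((-5)^2 + 18^2) = 18.6815
theta = atan2(18, -5) = 105.5241 deg
z = -2

r = 18.6815, theta = 105.5241 deg, z = -2


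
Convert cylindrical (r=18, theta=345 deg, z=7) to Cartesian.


x = 18 * cos(345) = 17.3867
y = 18 * sin(345) = -4.6587
z = 7

(17.3867, -4.6587, 7)


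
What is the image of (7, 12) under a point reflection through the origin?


Reflection through origin: (x, y) -> (-x, -y)
(7, 12) -> (-7, -12)

(-7, -12)


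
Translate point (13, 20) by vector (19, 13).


Translation: (x+dx, y+dy) = (13+19, 20+13) = (32, 33)

(32, 33)


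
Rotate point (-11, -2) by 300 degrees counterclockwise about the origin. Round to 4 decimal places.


x' = -11*cos(300) - -2*sin(300) = -7.2321
y' = -11*sin(300) + -2*cos(300) = 8.5263

(-7.2321, 8.5263)


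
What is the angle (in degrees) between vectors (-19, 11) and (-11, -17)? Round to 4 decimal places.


dot = -19*-11 + 11*-17 = 22
|u| = 21.9545, |v| = 20.2485
cos(angle) = 0.0495
angle = 87.1633 degrees

87.1633 degrees


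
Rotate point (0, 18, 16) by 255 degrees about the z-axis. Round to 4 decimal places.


x' = 0*cos(255) - 18*sin(255) = 17.3867
y' = 0*sin(255) + 18*cos(255) = -4.6587
z' = 16

(17.3867, -4.6587, 16)


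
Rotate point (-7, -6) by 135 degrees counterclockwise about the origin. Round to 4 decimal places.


x' = -7*cos(135) - -6*sin(135) = 9.1924
y' = -7*sin(135) + -6*cos(135) = -0.7071

(9.1924, -0.7071)


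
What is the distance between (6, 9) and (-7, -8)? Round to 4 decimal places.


d = sqrt((-7-6)^2 + (-8-9)^2) = 21.4009

21.4009


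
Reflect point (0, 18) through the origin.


Reflection through origin: (x, y) -> (-x, -y)
(0, 18) -> (0, -18)

(0, -18)


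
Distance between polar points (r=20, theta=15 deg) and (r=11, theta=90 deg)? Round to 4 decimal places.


d = sqrt(r1^2 + r2^2 - 2*r1*r2*cos(t2-t1))
d = sqrt(20^2 + 11^2 - 2*20*11*cos(90-15)) = 20.1772

20.1772


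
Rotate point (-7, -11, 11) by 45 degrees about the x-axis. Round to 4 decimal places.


x' = -7
y' = -11*cos(45) - 11*sin(45) = -15.5563
z' = -11*sin(45) + 11*cos(45) = 0

(-7, -15.5563, 0)


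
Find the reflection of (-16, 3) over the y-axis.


Reflection across y-axis: (x, y) -> (-x, y)
(-16, 3) -> (16, 3)

(16, 3)


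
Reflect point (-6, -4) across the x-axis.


Reflection across x-axis: (x, y) -> (x, -y)
(-6, -4) -> (-6, 4)

(-6, 4)


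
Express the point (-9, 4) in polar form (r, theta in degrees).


r = sqrt((-9)^2 + 4^2) = 9.8489
theta = atan2(4, -9) = 156.0375 degrees

r = 9.8489, theta = 156.0375 degrees


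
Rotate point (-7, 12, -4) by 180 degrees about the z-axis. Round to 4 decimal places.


x' = -7*cos(180) - 12*sin(180) = 7
y' = -7*sin(180) + 12*cos(180) = -12
z' = -4

(7, -12, -4)


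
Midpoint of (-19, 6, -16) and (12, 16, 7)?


Midpoint = ((-19+12)/2, (6+16)/2, (-16+7)/2) = (-3.5, 11, -4.5)

(-3.5, 11, -4.5)


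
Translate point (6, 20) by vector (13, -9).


Translation: (x+dx, y+dy) = (6+13, 20+-9) = (19, 11)

(19, 11)


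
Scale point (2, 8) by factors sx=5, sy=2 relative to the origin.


Scaling: (x*sx, y*sy) = (2*5, 8*2) = (10, 16)

(10, 16)


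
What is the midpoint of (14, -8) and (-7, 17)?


Midpoint = ((14+-7)/2, (-8+17)/2) = (3.5, 4.5)

(3.5, 4.5)


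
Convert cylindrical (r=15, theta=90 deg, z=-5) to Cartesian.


x = 15 * cos(90) = 0
y = 15 * sin(90) = 15
z = -5

(0, 15, -5)


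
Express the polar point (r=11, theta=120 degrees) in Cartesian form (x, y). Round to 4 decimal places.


x = 11 * cos(120) = -5.5
y = 11 * sin(120) = 9.5263

(-5.5, 9.5263)


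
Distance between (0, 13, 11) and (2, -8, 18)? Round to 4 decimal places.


d = sqrt((2-0)^2 + (-8-13)^2 + (18-11)^2) = 22.2261

22.2261


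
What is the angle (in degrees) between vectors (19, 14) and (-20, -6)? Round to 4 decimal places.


dot = 19*-20 + 14*-6 = -464
|u| = 23.6008, |v| = 20.8806
cos(angle) = -0.9416
angle = 160.3149 degrees

160.3149 degrees


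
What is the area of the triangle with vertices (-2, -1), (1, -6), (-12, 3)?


Area = |x1(y2-y3) + x2(y3-y1) + x3(y1-y2)| / 2
= |-2*(-6-3) + 1*(3--1) + -12*(-1--6)| / 2
= 19

19


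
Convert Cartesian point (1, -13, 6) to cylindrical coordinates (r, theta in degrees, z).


r = sqrt(1^2 + (-13)^2) = 13.0384
theta = atan2(-13, 1) = 274.3987 deg
z = 6

r = 13.0384, theta = 274.3987 deg, z = 6


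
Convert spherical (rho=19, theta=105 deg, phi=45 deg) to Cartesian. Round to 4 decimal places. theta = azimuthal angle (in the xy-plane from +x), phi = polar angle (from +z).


x = 19 * sin(45) * cos(105) = -3.4772
y = 19 * sin(45) * sin(105) = 12.9772
z = 19 * cos(45) = 13.435

(-3.4772, 12.9772, 13.435)


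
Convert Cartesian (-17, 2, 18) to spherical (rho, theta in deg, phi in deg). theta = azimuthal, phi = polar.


rho = sqrt((-17)^2 + 2^2 + 18^2) = 24.8395
theta = atan2(2, -17) = 173.2902 deg
phi = acos(18/24.8395) = 43.56 deg

rho = 24.8395, theta = 173.2902 deg, phi = 43.56 deg


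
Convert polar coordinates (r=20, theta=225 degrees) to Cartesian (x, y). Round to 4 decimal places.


x = 20 * cos(225) = -14.1421
y = 20 * sin(225) = -14.1421

(-14.1421, -14.1421)


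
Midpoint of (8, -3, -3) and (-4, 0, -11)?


Midpoint = ((8+-4)/2, (-3+0)/2, (-3+-11)/2) = (2, -1.5, -7)

(2, -1.5, -7)


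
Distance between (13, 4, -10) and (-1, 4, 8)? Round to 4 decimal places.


d = sqrt((-1-13)^2 + (4-4)^2 + (8--10)^2) = 22.8035

22.8035


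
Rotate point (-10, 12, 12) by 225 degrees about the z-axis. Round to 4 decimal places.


x' = -10*cos(225) - 12*sin(225) = 15.5563
y' = -10*sin(225) + 12*cos(225) = -1.4142
z' = 12

(15.5563, -1.4142, 12)


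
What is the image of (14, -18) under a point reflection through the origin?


Reflection through origin: (x, y) -> (-x, -y)
(14, -18) -> (-14, 18)

(-14, 18)


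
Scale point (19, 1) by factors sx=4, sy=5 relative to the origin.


Scaling: (x*sx, y*sy) = (19*4, 1*5) = (76, 5)

(76, 5)


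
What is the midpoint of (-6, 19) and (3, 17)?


Midpoint = ((-6+3)/2, (19+17)/2) = (-1.5, 18)

(-1.5, 18)


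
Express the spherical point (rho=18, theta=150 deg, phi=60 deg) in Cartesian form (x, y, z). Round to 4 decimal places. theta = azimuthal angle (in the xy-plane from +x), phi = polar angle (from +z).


x = 18 * sin(60) * cos(150) = -13.5
y = 18 * sin(60) * sin(150) = 7.7942
z = 18 * cos(60) = 9

(-13.5, 7.7942, 9)


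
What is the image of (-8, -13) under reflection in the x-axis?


Reflection across x-axis: (x, y) -> (x, -y)
(-8, -13) -> (-8, 13)

(-8, 13)


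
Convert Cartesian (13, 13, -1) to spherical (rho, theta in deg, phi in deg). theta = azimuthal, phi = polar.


rho = sqrt(13^2 + 13^2 + (-1)^2) = 18.412
theta = atan2(13, 13) = 45 deg
phi = acos(-1/18.412) = 93.1134 deg

rho = 18.412, theta = 45 deg, phi = 93.1134 deg


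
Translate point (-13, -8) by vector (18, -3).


Translation: (x+dx, y+dy) = (-13+18, -8+-3) = (5, -11)

(5, -11)


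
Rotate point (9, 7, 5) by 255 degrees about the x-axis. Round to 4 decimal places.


x' = 9
y' = 7*cos(255) - 5*sin(255) = 3.0179
z' = 7*sin(255) + 5*cos(255) = -8.0556

(9, 3.0179, -8.0556)


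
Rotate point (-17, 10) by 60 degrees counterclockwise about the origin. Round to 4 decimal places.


x' = -17*cos(60) - 10*sin(60) = -17.1603
y' = -17*sin(60) + 10*cos(60) = -9.7224

(-17.1603, -9.7224)


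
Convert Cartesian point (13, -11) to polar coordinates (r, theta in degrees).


r = sqrt(13^2 + (-11)^2) = 17.0294
theta = atan2(-11, 13) = 319.7636 degrees

r = 17.0294, theta = 319.7636 degrees


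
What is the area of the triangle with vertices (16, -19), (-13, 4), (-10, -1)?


Area = |x1(y2-y3) + x2(y3-y1) + x3(y1-y2)| / 2
= |16*(4--1) + -13*(-1--19) + -10*(-19-4)| / 2
= 38

38


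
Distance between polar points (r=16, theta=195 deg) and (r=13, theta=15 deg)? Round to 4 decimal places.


d = sqrt(r1^2 + r2^2 - 2*r1*r2*cos(t2-t1))
d = sqrt(16^2 + 13^2 - 2*16*13*cos(15-195)) = 29

29


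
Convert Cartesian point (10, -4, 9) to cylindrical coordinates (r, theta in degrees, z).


r = sqrt(10^2 + (-4)^2) = 10.7703
theta = atan2(-4, 10) = 338.1986 deg
z = 9

r = 10.7703, theta = 338.1986 deg, z = 9


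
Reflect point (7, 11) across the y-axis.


Reflection across y-axis: (x, y) -> (-x, y)
(7, 11) -> (-7, 11)

(-7, 11)


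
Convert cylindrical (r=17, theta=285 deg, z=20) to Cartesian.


x = 17 * cos(285) = 4.3999
y = 17 * sin(285) = -16.4207
z = 20

(4.3999, -16.4207, 20)


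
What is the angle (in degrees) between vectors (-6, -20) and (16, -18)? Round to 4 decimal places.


dot = -6*16 + -20*-18 = 264
|u| = 20.8806, |v| = 24.0832
cos(angle) = 0.525
angle = 58.3328 degrees

58.3328 degrees


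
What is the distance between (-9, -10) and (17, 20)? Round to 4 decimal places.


d = sqrt((17--9)^2 + (20--10)^2) = 39.6989

39.6989


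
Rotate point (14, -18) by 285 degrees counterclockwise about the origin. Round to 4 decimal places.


x' = 14*cos(285) - -18*sin(285) = -13.7632
y' = 14*sin(285) + -18*cos(285) = -18.1817

(-13.7632, -18.1817)


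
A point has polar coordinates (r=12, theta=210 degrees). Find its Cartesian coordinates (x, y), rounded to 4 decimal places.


x = 12 * cos(210) = -10.3923
y = 12 * sin(210) = -6

(-10.3923, -6)


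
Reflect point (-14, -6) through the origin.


Reflection through origin: (x, y) -> (-x, -y)
(-14, -6) -> (14, 6)

(14, 6)


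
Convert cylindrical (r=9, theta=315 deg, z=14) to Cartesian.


x = 9 * cos(315) = 6.364
y = 9 * sin(315) = -6.364
z = 14

(6.364, -6.364, 14)


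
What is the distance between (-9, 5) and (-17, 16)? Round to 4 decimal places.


d = sqrt((-17--9)^2 + (16-5)^2) = 13.6015

13.6015


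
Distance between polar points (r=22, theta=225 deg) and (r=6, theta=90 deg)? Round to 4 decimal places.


d = sqrt(r1^2 + r2^2 - 2*r1*r2*cos(t2-t1))
d = sqrt(22^2 + 6^2 - 2*22*6*cos(90-225)) = 26.5834

26.5834


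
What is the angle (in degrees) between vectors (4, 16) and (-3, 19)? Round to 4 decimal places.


dot = 4*-3 + 16*19 = 292
|u| = 16.4924, |v| = 19.2354
cos(angle) = 0.9204
angle = 23.0089 degrees

23.0089 degrees


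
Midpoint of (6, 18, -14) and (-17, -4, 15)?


Midpoint = ((6+-17)/2, (18+-4)/2, (-14+15)/2) = (-5.5, 7, 0.5)

(-5.5, 7, 0.5)


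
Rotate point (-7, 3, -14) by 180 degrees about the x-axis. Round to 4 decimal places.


x' = -7
y' = 3*cos(180) - -14*sin(180) = -3
z' = 3*sin(180) + -14*cos(180) = 14

(-7, -3, 14)


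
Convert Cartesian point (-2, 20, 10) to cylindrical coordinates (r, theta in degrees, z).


r = sqrt((-2)^2 + 20^2) = 20.0998
theta = atan2(20, -2) = 95.7106 deg
z = 10

r = 20.0998, theta = 95.7106 deg, z = 10


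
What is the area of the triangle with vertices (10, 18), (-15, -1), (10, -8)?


Area = |x1(y2-y3) + x2(y3-y1) + x3(y1-y2)| / 2
= |10*(-1--8) + -15*(-8-18) + 10*(18--1)| / 2
= 325

325


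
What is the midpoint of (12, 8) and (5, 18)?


Midpoint = ((12+5)/2, (8+18)/2) = (8.5, 13)

(8.5, 13)


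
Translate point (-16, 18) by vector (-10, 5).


Translation: (x+dx, y+dy) = (-16+-10, 18+5) = (-26, 23)

(-26, 23)


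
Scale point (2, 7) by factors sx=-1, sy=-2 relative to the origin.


Scaling: (x*sx, y*sy) = (2*-1, 7*-2) = (-2, -14)

(-2, -14)


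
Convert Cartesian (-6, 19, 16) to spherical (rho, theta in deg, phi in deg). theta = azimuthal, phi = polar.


rho = sqrt((-6)^2 + 19^2 + 16^2) = 25.5539
theta = atan2(19, -6) = 107.5256 deg
phi = acos(16/25.5539) = 51.2349 deg

rho = 25.5539, theta = 107.5256 deg, phi = 51.2349 deg


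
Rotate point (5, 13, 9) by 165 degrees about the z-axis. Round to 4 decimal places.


x' = 5*cos(165) - 13*sin(165) = -8.1943
y' = 5*sin(165) + 13*cos(165) = -11.2629
z' = 9

(-8.1943, -11.2629, 9)


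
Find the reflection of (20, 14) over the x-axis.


Reflection across x-axis: (x, y) -> (x, -y)
(20, 14) -> (20, -14)

(20, -14)


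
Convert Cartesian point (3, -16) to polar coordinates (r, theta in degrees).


r = sqrt(3^2 + (-16)^2) = 16.2788
theta = atan2(-16, 3) = 280.6197 degrees

r = 16.2788, theta = 280.6197 degrees


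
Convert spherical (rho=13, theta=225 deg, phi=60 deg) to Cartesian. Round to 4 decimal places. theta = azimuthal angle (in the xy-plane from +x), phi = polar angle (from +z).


x = 13 * sin(60) * cos(225) = -7.9608
y = 13 * sin(60) * sin(225) = -7.9608
z = 13 * cos(60) = 6.5

(-7.9608, -7.9608, 6.5)


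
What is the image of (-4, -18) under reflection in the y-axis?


Reflection across y-axis: (x, y) -> (-x, y)
(-4, -18) -> (4, -18)

(4, -18)


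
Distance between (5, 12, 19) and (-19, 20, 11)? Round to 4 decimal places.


d = sqrt((-19-5)^2 + (20-12)^2 + (11-19)^2) = 26.533

26.533


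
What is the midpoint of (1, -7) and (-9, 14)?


Midpoint = ((1+-9)/2, (-7+14)/2) = (-4, 3.5)

(-4, 3.5)


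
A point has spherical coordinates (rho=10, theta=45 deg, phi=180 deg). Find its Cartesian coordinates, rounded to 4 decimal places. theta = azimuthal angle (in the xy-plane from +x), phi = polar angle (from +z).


x = 10 * sin(180) * cos(45) = 0
y = 10 * sin(180) * sin(45) = 0
z = 10 * cos(180) = -10

(0, 0, -10)


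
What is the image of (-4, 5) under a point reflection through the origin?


Reflection through origin: (x, y) -> (-x, -y)
(-4, 5) -> (4, -5)

(4, -5)


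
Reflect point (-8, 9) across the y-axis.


Reflection across y-axis: (x, y) -> (-x, y)
(-8, 9) -> (8, 9)

(8, 9)


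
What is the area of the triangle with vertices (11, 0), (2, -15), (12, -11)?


Area = |x1(y2-y3) + x2(y3-y1) + x3(y1-y2)| / 2
= |11*(-15--11) + 2*(-11-0) + 12*(0--15)| / 2
= 57

57


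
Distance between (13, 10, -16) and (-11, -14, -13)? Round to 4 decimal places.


d = sqrt((-11-13)^2 + (-14-10)^2 + (-13--16)^2) = 34.0735

34.0735


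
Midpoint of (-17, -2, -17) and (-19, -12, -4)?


Midpoint = ((-17+-19)/2, (-2+-12)/2, (-17+-4)/2) = (-18, -7, -10.5)

(-18, -7, -10.5)


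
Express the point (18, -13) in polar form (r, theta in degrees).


r = sqrt(18^2 + (-13)^2) = 22.2036
theta = atan2(-13, 18) = 324.1623 degrees

r = 22.2036, theta = 324.1623 degrees


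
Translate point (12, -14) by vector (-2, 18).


Translation: (x+dx, y+dy) = (12+-2, -14+18) = (10, 4)

(10, 4)


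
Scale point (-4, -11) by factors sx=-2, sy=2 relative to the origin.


Scaling: (x*sx, y*sy) = (-4*-2, -11*2) = (8, -22)

(8, -22)


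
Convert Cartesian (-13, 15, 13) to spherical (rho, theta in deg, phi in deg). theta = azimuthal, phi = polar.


rho = sqrt((-13)^2 + 15^2 + 13^2) = 23.7276
theta = atan2(15, -13) = 130.9144 deg
phi = acos(13/23.7276) = 56.778 deg

rho = 23.7276, theta = 130.9144 deg, phi = 56.778 deg


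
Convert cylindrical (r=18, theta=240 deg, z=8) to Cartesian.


x = 18 * cos(240) = -9
y = 18 * sin(240) = -15.5885
z = 8

(-9, -15.5885, 8)


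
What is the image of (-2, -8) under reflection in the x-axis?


Reflection across x-axis: (x, y) -> (x, -y)
(-2, -8) -> (-2, 8)

(-2, 8)


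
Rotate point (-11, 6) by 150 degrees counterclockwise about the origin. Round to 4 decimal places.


x' = -11*cos(150) - 6*sin(150) = 6.5263
y' = -11*sin(150) + 6*cos(150) = -10.6962

(6.5263, -10.6962)


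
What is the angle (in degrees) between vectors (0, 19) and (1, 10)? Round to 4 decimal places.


dot = 0*1 + 19*10 = 190
|u| = 19, |v| = 10.0499
cos(angle) = 0.995
angle = 5.7106 degrees

5.7106 degrees


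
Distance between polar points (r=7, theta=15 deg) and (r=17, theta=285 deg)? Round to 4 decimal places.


d = sqrt(r1^2 + r2^2 - 2*r1*r2*cos(t2-t1))
d = sqrt(7^2 + 17^2 - 2*7*17*cos(285-15)) = 18.3848

18.3848


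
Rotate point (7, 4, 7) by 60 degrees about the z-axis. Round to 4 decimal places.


x' = 7*cos(60) - 4*sin(60) = 0.0359
y' = 7*sin(60) + 4*cos(60) = 8.0622
z' = 7

(0.0359, 8.0622, 7)


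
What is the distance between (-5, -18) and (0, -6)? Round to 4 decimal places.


d = sqrt((0--5)^2 + (-6--18)^2) = 13

13


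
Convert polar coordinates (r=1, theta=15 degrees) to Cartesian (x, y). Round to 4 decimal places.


x = 1 * cos(15) = 0.9659
y = 1 * sin(15) = 0.2588

(0.9659, 0.2588)


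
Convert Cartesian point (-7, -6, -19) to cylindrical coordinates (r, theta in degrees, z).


r = sqrt((-7)^2 + (-6)^2) = 9.2195
theta = atan2(-6, -7) = 220.6013 deg
z = -19

r = 9.2195, theta = 220.6013 deg, z = -19


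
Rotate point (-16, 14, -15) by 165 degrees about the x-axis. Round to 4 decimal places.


x' = -16
y' = 14*cos(165) - -15*sin(165) = -9.6407
z' = 14*sin(165) + -15*cos(165) = 18.1124

(-16, -9.6407, 18.1124)


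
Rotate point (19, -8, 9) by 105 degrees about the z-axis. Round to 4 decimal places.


x' = 19*cos(105) - -8*sin(105) = 2.8098
y' = 19*sin(105) + -8*cos(105) = 20.4231
z' = 9

(2.8098, 20.4231, 9)


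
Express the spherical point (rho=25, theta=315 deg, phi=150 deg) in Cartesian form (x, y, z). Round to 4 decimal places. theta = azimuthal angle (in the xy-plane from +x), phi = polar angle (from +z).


x = 25 * sin(150) * cos(315) = 8.8388
y = 25 * sin(150) * sin(315) = -8.8388
z = 25 * cos(150) = -21.6506

(8.8388, -8.8388, -21.6506)


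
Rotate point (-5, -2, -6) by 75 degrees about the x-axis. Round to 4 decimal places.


x' = -5
y' = -2*cos(75) - -6*sin(75) = 5.2779
z' = -2*sin(75) + -6*cos(75) = -3.4848

(-5, 5.2779, -3.4848)


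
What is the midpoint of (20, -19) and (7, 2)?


Midpoint = ((20+7)/2, (-19+2)/2) = (13.5, -8.5)

(13.5, -8.5)


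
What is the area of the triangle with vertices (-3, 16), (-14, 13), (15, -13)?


Area = |x1(y2-y3) + x2(y3-y1) + x3(y1-y2)| / 2
= |-3*(13--13) + -14*(-13-16) + 15*(16-13)| / 2
= 186.5

186.5


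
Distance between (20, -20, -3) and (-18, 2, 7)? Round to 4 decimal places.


d = sqrt((-18-20)^2 + (2--20)^2 + (7--3)^2) = 45.0333

45.0333


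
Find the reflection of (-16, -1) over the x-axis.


Reflection across x-axis: (x, y) -> (x, -y)
(-16, -1) -> (-16, 1)

(-16, 1)


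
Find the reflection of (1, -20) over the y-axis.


Reflection across y-axis: (x, y) -> (-x, y)
(1, -20) -> (-1, -20)

(-1, -20)


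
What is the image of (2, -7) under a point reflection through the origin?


Reflection through origin: (x, y) -> (-x, -y)
(2, -7) -> (-2, 7)

(-2, 7)


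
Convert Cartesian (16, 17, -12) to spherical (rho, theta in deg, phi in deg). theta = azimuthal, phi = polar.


rho = sqrt(16^2 + 17^2 + (-12)^2) = 26.2488
theta = atan2(17, 16) = 46.7357 deg
phi = acos(-12/26.2488) = 117.2042 deg

rho = 26.2488, theta = 46.7357 deg, phi = 117.2042 deg


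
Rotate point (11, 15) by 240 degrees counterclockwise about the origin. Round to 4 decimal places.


x' = 11*cos(240) - 15*sin(240) = 7.4904
y' = 11*sin(240) + 15*cos(240) = -17.0263

(7.4904, -17.0263)


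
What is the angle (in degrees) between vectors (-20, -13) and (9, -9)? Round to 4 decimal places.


dot = -20*9 + -13*-9 = -63
|u| = 23.8537, |v| = 12.7279
cos(angle) = -0.2075
angle = 101.9761 degrees

101.9761 degrees


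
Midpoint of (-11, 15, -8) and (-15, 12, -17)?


Midpoint = ((-11+-15)/2, (15+12)/2, (-8+-17)/2) = (-13, 13.5, -12.5)

(-13, 13.5, -12.5)


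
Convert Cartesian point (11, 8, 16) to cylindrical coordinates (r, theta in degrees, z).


r = sqrt(11^2 + 8^2) = 13.6015
theta = atan2(8, 11) = 36.0274 deg
z = 16

r = 13.6015, theta = 36.0274 deg, z = 16


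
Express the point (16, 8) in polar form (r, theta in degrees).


r = sqrt(16^2 + 8^2) = 17.8885
theta = atan2(8, 16) = 26.5651 degrees

r = 17.8885, theta = 26.5651 degrees


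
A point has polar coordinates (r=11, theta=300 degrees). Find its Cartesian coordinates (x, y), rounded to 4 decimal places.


x = 11 * cos(300) = 5.5
y = 11 * sin(300) = -9.5263

(5.5, -9.5263)


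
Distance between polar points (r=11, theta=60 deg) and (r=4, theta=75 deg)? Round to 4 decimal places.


d = sqrt(r1^2 + r2^2 - 2*r1*r2*cos(t2-t1))
d = sqrt(11^2 + 4^2 - 2*11*4*cos(75-60)) = 7.211

7.211


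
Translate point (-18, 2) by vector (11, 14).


Translation: (x+dx, y+dy) = (-18+11, 2+14) = (-7, 16)

(-7, 16)


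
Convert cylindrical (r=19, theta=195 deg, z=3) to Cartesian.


x = 19 * cos(195) = -18.3526
y = 19 * sin(195) = -4.9176
z = 3

(-18.3526, -4.9176, 3)


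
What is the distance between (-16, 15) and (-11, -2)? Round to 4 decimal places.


d = sqrt((-11--16)^2 + (-2-15)^2) = 17.72

17.72


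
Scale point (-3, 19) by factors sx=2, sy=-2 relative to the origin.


Scaling: (x*sx, y*sy) = (-3*2, 19*-2) = (-6, -38)

(-6, -38)


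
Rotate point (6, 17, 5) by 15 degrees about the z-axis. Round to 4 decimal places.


x' = 6*cos(15) - 17*sin(15) = 1.3956
y' = 6*sin(15) + 17*cos(15) = 17.9737
z' = 5

(1.3956, 17.9737, 5)


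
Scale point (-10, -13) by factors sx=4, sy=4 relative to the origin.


Scaling: (x*sx, y*sy) = (-10*4, -13*4) = (-40, -52)

(-40, -52)


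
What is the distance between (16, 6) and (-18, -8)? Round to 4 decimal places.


d = sqrt((-18-16)^2 + (-8-6)^2) = 36.7696

36.7696


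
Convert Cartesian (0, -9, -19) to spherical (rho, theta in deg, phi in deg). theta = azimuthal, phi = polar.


rho = sqrt(0^2 + (-9)^2 + (-19)^2) = 21.0238
theta = atan2(-9, 0) = 270 deg
phi = acos(-19/21.0238) = 154.6538 deg

rho = 21.0238, theta = 270 deg, phi = 154.6538 deg


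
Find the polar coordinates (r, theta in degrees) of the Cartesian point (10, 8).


r = sqrt(10^2 + 8^2) = 12.8062
theta = atan2(8, 10) = 38.6598 degrees

r = 12.8062, theta = 38.6598 degrees


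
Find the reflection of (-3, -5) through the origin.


Reflection through origin: (x, y) -> (-x, -y)
(-3, -5) -> (3, 5)

(3, 5)


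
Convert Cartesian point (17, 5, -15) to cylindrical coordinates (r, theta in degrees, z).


r = sqrt(17^2 + 5^2) = 17.72
theta = atan2(5, 17) = 16.3895 deg
z = -15

r = 17.72, theta = 16.3895 deg, z = -15


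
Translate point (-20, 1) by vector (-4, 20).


Translation: (x+dx, y+dy) = (-20+-4, 1+20) = (-24, 21)

(-24, 21)


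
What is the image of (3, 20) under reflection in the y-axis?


Reflection across y-axis: (x, y) -> (-x, y)
(3, 20) -> (-3, 20)

(-3, 20)


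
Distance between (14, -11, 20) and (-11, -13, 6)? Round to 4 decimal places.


d = sqrt((-11-14)^2 + (-13--11)^2 + (6-20)^2) = 28.7228

28.7228


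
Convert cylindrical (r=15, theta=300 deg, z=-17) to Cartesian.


x = 15 * cos(300) = 7.5
y = 15 * sin(300) = -12.9904
z = -17

(7.5, -12.9904, -17)


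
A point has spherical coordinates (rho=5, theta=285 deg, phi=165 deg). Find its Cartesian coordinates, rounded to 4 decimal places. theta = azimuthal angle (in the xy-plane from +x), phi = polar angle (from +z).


x = 5 * sin(165) * cos(285) = 0.3349
y = 5 * sin(165) * sin(285) = -1.25
z = 5 * cos(165) = -4.8296

(0.3349, -1.25, -4.8296)


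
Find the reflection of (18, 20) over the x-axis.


Reflection across x-axis: (x, y) -> (x, -y)
(18, 20) -> (18, -20)

(18, -20)


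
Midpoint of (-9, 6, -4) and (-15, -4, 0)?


Midpoint = ((-9+-15)/2, (6+-4)/2, (-4+0)/2) = (-12, 1, -2)

(-12, 1, -2)


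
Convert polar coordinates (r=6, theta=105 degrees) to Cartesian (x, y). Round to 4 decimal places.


x = 6 * cos(105) = -1.5529
y = 6 * sin(105) = 5.7956

(-1.5529, 5.7956)


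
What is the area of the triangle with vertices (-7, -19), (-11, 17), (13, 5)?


Area = |x1(y2-y3) + x2(y3-y1) + x3(y1-y2)| / 2
= |-7*(17-5) + -11*(5--19) + 13*(-19-17)| / 2
= 408

408


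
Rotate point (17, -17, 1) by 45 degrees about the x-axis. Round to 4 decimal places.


x' = 17
y' = -17*cos(45) - 1*sin(45) = -12.7279
z' = -17*sin(45) + 1*cos(45) = -11.3137

(17, -12.7279, -11.3137)


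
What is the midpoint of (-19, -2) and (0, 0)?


Midpoint = ((-19+0)/2, (-2+0)/2) = (-9.5, -1)

(-9.5, -1)


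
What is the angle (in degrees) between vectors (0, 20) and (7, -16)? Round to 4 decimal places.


dot = 0*7 + 20*-16 = -320
|u| = 20, |v| = 17.4642
cos(angle) = -0.9162
angle = 156.3706 degrees

156.3706 degrees


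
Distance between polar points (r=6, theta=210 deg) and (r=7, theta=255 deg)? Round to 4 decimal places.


d = sqrt(r1^2 + r2^2 - 2*r1*r2*cos(t2-t1))
d = sqrt(6^2 + 7^2 - 2*6*7*cos(255-210)) = 5.0599

5.0599


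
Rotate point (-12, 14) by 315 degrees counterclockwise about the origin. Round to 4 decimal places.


x' = -12*cos(315) - 14*sin(315) = 1.4142
y' = -12*sin(315) + 14*cos(315) = 18.3848

(1.4142, 18.3848)


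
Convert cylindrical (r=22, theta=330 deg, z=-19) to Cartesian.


x = 22 * cos(330) = 19.0526
y = 22 * sin(330) = -11
z = -19

(19.0526, -11, -19)


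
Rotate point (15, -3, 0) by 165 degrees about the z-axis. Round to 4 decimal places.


x' = 15*cos(165) - -3*sin(165) = -13.7124
y' = 15*sin(165) + -3*cos(165) = 6.7801
z' = 0

(-13.7124, 6.7801, 0)


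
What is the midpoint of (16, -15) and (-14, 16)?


Midpoint = ((16+-14)/2, (-15+16)/2) = (1, 0.5)

(1, 0.5)


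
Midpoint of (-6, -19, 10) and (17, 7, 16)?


Midpoint = ((-6+17)/2, (-19+7)/2, (10+16)/2) = (5.5, -6, 13)

(5.5, -6, 13)


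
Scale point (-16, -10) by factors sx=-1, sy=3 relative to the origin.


Scaling: (x*sx, y*sy) = (-16*-1, -10*3) = (16, -30)

(16, -30)


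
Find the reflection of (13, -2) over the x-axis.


Reflection across x-axis: (x, y) -> (x, -y)
(13, -2) -> (13, 2)

(13, 2)


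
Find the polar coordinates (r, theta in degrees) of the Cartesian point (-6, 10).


r = sqrt((-6)^2 + 10^2) = 11.6619
theta = atan2(10, -6) = 120.9638 degrees

r = 11.6619, theta = 120.9638 degrees


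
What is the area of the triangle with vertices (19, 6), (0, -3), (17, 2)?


Area = |x1(y2-y3) + x2(y3-y1) + x3(y1-y2)| / 2
= |19*(-3-2) + 0*(2-6) + 17*(6--3)| / 2
= 29

29
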